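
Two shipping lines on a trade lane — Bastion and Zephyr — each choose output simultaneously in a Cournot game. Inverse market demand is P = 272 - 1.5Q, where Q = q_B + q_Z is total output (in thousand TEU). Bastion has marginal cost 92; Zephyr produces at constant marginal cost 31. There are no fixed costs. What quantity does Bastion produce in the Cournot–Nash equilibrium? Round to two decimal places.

Bastion's profit: π_B = (272 - 1.5Q)q_B - (92q_B). Setting ∂π_B/∂q_B = 0: 180 - 3q_B - (3/2)(q_Z) = 0.
Zephyr's profit: π_Z = (272 - 1.5Q)q_Z - (31q_Z). Setting ∂π_Z/∂q_Z = 0: 241 - 3q_Z - (3/2)(q_B) = 0.
Rearranging gives the reaction functions q_B = (180 - (3/2)q_Z)/3 and q_Z = (241 - (3/2)q_B)/3.
Solving the pair: q_B = 238/9, q_Z = 604/9.

26.44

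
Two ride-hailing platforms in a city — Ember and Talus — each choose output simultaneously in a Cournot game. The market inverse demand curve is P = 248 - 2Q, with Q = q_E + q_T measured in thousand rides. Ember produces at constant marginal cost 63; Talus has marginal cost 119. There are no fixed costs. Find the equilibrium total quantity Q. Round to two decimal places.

52.33

Ember's profit: π_E = (248 - 2Q)q_E - (63q_E). Setting ∂π_E/∂q_E = 0: 185 - 4q_E - 2(q_T) = 0.
Talus's profit: π_T = (248 - 2Q)q_T - (119q_T). Setting ∂π_T/∂q_T = 0: 129 - 4q_T - 2(q_E) = 0.
Rearranging gives the reaction functions q_E = (185 - 2q_T)/4 and q_T = (129 - 2q_E)/4.
Solving the pair: q_E = 241/6, q_T = 73/6.
Total output Q = 241/6 + 73/6 = 157/3.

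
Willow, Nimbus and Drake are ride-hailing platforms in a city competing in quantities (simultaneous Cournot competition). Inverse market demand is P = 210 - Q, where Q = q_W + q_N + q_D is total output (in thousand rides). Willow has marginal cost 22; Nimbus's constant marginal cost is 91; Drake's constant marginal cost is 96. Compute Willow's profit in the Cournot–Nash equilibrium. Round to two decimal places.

6847.56

Willow's profit: π_W = (210 - Q)q_W - (22q_W). Setting ∂π_W/∂q_W = 0: 188 - 2q_W - (q_N + q_D) = 0.
Nimbus's profit: π_N = (210 - Q)q_N - (91q_N). Setting ∂π_N/∂q_N = 0: 119 - 2q_N - (q_W + q_D) = 0.
Drake's first-order condition: 114 - 2q_D - (q_W + q_N) = 0.
Adding the 3 conditions: 421 − 2Q − 2Q = 0, i.e. Q = 421/4.
Back-substituting: q_W = (188 − 421/4) = 331/4, q_N = (119 − 421/4) = 55/4, q_D = (114 − 421/4) = 35/4.
Price P = 210 - 421/4 = 419/4.
Willow's profit: (419/4 - 22)·(331/4) = 6847.5625.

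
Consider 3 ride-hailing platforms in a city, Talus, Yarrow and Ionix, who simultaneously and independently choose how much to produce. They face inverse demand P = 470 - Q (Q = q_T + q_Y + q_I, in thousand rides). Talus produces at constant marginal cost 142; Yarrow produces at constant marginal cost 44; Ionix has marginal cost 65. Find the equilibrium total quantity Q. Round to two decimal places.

Talus's profit: π_T = (470 - Q)q_T - (142q_T). Setting ∂π_T/∂q_T = 0: 328 - 2q_T - (q_Y + q_I) = 0.
Yarrow's profit: π_Y = (470 - Q)q_Y - (44q_Y). Setting ∂π_Y/∂q_Y = 0: 426 - 2q_Y - (q_T + q_I) = 0.
Ionix's first-order condition: 405 - 2q_I - (q_T + q_Y) = 0.
Adding the 3 first-order conditions: 1159 − 4Q = 0, so Q = 1159/4.
Back-substituting: q_T = (328 − 1159/4) = 153/4, q_Y = (426 − 1159/4) = 545/4, q_I = (405 − 1159/4) = 461/4.
Total output Q = 153/4 + 545/4 + 461/4 = 1159/4.

289.75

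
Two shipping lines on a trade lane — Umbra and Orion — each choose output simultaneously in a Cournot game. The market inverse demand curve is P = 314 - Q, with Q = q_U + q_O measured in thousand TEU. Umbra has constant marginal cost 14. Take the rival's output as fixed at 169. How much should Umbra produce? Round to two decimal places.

65.50

With the rival's output fixed at 169, Umbra's profit is π_U = (314 - 169 - q_U)q_U - (14q_U) = (145 - q_U)q_U - (14q_U).
∂π_U/∂q_U = 131 - 2q_U = 0, so q_U = 131/2.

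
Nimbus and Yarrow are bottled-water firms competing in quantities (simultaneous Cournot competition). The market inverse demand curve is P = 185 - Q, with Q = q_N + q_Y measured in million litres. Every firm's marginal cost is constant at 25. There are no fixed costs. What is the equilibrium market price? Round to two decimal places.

78.33

Each firm earns π_i = (185 - Q)q_i - 25q_i.
First-order condition (treating rivals' output as given): 160 - 2q_i - q_j = 0.
By symmetry each firm produces the same amount; substituting q_j = q_i yields q_i = 160/3.
Total output Q = 320/3, so price P = 185 - 320/3 = 235/3.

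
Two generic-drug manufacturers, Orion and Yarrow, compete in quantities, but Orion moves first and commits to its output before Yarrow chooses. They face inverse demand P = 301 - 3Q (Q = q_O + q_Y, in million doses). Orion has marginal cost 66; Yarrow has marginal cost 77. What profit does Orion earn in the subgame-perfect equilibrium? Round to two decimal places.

Solve by backward induction. Given q_O, the follower Yarrow maximises π_Y = (301 - 3q_O - 3q_Y)q_Y - 77q_Y.
Follower FOC: 224 - 3q_O - 6q_Y = 0, so q_Y(q_O) = (224 - 3q_O)/6.
The leader anticipates this reaction. Substituting into P = 301 - 3Q gives P = 189 - (3/2)q_O, so π_O = (189 - (3/2)q_O)q_O - 66q_O.
Maximising: ∂π_O/∂q_O = 123 - 3q_O = 0, giving q_O = 41.
Then q_Y = (224 - 3·41)/6 = 101/6.
Price P = 301 - 3·(347/6) = 255/2.
Orion's profit: (255/2 - 66)·41 = 2521.5000.

2521.50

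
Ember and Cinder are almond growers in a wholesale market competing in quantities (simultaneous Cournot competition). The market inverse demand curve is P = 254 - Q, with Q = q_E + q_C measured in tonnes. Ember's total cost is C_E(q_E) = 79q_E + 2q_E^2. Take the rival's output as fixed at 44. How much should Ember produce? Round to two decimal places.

With the rival's output fixed at 44, Ember's profit is π_E = (254 - 44 - q_E)q_E - (79q_E + 2q_E²) = (210 - q_E)q_E - (79q_E + 2q_E²).
∂π_E/∂q_E = 131 - 6q_E = 0, so q_E = 131/6.

21.83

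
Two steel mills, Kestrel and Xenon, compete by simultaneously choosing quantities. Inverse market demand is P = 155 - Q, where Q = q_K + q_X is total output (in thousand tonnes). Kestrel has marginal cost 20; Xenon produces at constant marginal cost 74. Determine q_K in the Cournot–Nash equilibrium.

Kestrel's profit: π_K = (155 - Q)q_K - (20q_K). Setting ∂π_K/∂q_K = 0: 135 - 2q_K - (q_X) = 0.
Xenon's first-order condition: 81 - 2q_X - (q_K) = 0.
So q_K = (135 - q_X)/2 and q_X = (81 - q_K)/2.
Solving the pair: q_K = 63, q_X = 9.

63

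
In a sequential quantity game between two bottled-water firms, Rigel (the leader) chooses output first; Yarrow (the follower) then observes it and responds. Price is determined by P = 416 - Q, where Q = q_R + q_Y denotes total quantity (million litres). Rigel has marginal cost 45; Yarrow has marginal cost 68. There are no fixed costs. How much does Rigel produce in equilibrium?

197

Solve by backward induction. Given q_R, the follower Yarrow maximises π_Y = (416 - q_R - q_Y)q_Y - 68q_Y.
∂π_Y/∂q_Y = 348 - q_R - 2q_Y = 0 gives the reaction function q_Y = (348 - q_R)/2.
Rigel substitutes q_Y(q_R) into its own profit: π_R = q_R(416 - q_R - (348 - q_R)/2) - 45q_R = (242 - (1/2)q_R)q_R - 45q_R.
Maximising: ∂π_R/∂q_R = 197 - q_R = 0, giving q_R = 197.
Then q_Y = (348 - 197)/2 = 151/2.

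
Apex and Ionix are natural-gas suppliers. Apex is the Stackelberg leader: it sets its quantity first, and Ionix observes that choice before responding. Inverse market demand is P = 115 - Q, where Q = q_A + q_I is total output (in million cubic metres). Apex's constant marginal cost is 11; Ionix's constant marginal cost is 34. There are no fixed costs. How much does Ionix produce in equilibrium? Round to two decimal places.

Solve by backward induction. Given q_A, the follower Ionix maximises π_I = (115 - q_A - q_I)q_I - 34q_I.
∂π_I/∂q_I = 81 - q_A - 2q_I = 0 gives the reaction function q_I = (81 - q_A)/2.
The leader anticipates this reaction. Substituting into P = 115 - Q gives P = 149/2 - (1/2)q_A, so π_A = (149/2 - (1/2)q_A)q_A - 11q_A.
Leader FOC: 127/2 - q_A = 0, so q_A = 127/2.
Then q_I = (81 - 127/2)/2 = 35/4.

8.75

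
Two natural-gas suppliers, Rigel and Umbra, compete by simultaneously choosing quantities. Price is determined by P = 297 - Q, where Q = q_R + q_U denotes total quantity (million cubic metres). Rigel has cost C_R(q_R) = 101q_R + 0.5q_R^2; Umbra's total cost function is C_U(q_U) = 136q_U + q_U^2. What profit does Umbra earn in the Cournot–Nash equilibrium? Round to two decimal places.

Rigel's profit: π_R = (297 - Q)q_R - (101q_R + (1/2)q_R²). Setting ∂π_R/∂q_R = 0: 196 - 3q_R - (q_U) = 0.
Umbra's profit: π_U = (297 - Q)q_U - (136q_U + q_U²). Setting ∂π_U/∂q_U = 0: 161 - 4q_U - (q_R) = 0.
Best responses: q_R = (196 - q_U)/3, q_U = (161 - q_R)/4.
Solving the pair: q_R = 623/11, q_U = 287/11.
Price P = 297 - 910/11 = 214.2727.
Umbra's profit: 214.2727·(287/11) - 136·(287/11) - (287/11)² = 1361.4711.

1361.47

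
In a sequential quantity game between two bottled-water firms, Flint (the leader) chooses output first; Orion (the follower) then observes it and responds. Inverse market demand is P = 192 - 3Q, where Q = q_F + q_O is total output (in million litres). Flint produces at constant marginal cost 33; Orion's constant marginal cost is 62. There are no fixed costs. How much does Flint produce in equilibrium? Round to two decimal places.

Solve by backward induction. Given q_F, the follower Orion maximises π_O = (192 - 3q_F - 3q_O)q_O - 62q_O.
Setting the follower's marginal profit to zero, 130 - 3q_F - 6q_O = 0, i.e. q_O = (130 - 3q_F)/6.
Flint substitutes q_O(q_F) into its own profit: π_F = q_F(192 - 3q_F - (130 - 3q_F)/2) - 33q_F = (127 - (3/2)q_F)q_F - 33q_F.
Leader FOC: 94 - 3q_F = 0, so q_F = 94/3.
Then q_O = (130 - 3·(94/3))/6 = 6.

31.33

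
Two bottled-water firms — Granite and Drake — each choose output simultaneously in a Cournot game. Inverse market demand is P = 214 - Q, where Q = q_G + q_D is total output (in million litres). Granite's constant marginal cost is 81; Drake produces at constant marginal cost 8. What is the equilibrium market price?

Granite's profit: π_G = (214 - Q)q_G - (81q_G). Setting ∂π_G/∂q_G = 0: 133 - 2q_G - (q_D) = 0.
Drake's first-order condition: 206 - 2q_D - (q_G) = 0.
So q_G = (133 - q_D)/2 and q_D = (206 - q_G)/2.
Solving the pair: q_G = 20, q_D = 93.
Total output Q = 113, so price P = 214 - 113 = 101.

101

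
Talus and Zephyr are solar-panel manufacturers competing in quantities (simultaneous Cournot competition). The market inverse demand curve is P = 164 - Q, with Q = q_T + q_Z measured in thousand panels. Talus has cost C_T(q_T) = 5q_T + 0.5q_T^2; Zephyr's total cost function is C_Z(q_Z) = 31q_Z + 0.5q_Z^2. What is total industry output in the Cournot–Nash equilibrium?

Talus's profit: π_T = (164 - Q)q_T - (5q_T + (1/2)q_T²). Setting ∂π_T/∂q_T = 0: 159 - 3q_T - (q_Z) = 0.
Zephyr's profit: π_Z = (164 - Q)q_Z - (31q_Z + (1/2)q_Z²). Setting ∂π_Z/∂q_Z = 0: 133 - 3q_Z - (q_T) = 0.
Rearranging gives the reaction functions q_T = (159 - q_Z)/3 and q_Z = (133 - q_T)/3.
Solving the pair: q_T = 43, q_Z = 30.
Total output Q = 43 + 30 = 73.

73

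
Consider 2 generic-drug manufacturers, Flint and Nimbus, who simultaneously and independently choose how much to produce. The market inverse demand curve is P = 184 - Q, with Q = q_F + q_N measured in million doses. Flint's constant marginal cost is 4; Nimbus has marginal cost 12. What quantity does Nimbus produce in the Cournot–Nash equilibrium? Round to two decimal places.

Flint's profit: π_F = (184 - Q)q_F - (4q_F). Setting ∂π_F/∂q_F = 0: 180 - 2q_F - (q_N) = 0.
Nimbus's first-order condition: 172 - 2q_N - (q_F) = 0.
Rearranging gives the reaction functions q_F = (180 - q_N)/2 and q_N = (172 - q_F)/2.
Solving the pair: q_F = 188/3, q_N = 164/3.

54.67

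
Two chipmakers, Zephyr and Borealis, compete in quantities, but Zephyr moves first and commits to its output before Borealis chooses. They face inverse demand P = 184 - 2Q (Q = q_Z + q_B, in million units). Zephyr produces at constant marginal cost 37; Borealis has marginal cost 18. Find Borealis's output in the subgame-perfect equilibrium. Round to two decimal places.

25.50

The follower Borealis best-responds to any q_Z: π_B = (184 - 2Q)q_B - 18q_B.
Setting the follower's marginal profit to zero, 166 - 2q_Z - 4q_B = 0, i.e. q_B = (166 - 2q_Z)/4.
Zephyr substitutes q_B(q_Z) into its own profit: π_Z = q_Z(184 - 2q_Z - (166 - 2q_Z)/2) - 37q_Z = (101 - q_Z)q_Z - 37q_Z.
Leader FOC: 64 - 2q_Z = 0, so q_Z = 32.
Then q_B = (166 - 2·32)/4 = 51/2.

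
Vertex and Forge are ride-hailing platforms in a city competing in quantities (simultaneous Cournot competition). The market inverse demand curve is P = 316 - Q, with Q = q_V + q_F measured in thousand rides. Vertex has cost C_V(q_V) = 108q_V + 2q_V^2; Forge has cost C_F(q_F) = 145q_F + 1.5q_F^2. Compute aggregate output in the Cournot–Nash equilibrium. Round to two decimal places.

Vertex's profit: π_V = (316 - Q)q_V - (108q_V + 2q_V²). Setting ∂π_V/∂q_V = 0: 208 - 6q_V - (q_F) = 0.
Forge's first-order condition: 171 - 5q_F - (q_V) = 0.
So q_V = (208 - q_F)/6 and q_F = (171 - q_V)/5.
Substituting one into the other gives q_V = 869/29 and q_F = 818/29.
Total output Q = 869/29 + 818/29 = 1687/29.

58.17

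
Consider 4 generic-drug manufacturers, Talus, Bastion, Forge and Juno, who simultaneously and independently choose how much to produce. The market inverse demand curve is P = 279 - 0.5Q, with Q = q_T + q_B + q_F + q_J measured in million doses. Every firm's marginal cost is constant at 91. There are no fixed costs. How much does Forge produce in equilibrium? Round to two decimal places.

75.20

Each firm earns π_i = (279 - 0.5Q)q_i - 91q_i.
Setting ∂π_i/∂q_i = 0 with rivals' quantities fixed: 188 - q_i - (1/2)·Σ_{j≠i} q_j = 0.
By symmetry each firm produces the same amount; substituting Σ_{j≠i} q_j = 3q_i yields q_i = 188/(5/2) = 376/5.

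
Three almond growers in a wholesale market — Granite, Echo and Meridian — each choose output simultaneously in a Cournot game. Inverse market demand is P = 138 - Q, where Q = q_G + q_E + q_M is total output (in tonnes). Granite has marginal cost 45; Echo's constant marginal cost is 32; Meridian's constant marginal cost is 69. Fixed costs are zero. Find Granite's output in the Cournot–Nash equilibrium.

26

Granite's profit: π_G = (138 - Q)q_G - (45q_G). Setting ∂π_G/∂q_G = 0: 93 - 2q_G - (q_E + q_M) = 0.
Echo's profit: π_E = (138 - Q)q_E - (32q_E). Setting ∂π_E/∂q_E = 0: 106 - 2q_E - (q_G + q_M) = 0.
Meridian's profit: π_M = (138 - Q)q_M - (69q_M). Setting ∂π_M/∂q_M = 0: 69 - 2q_M - (q_G + q_E) = 0.
Adding the 3 conditions: 268 − 2Q − 2Q = 0, i.e. Q = 67.
Back-substituting: q_G = (93 − 67) = 26, q_E = (106 − 67) = 39, q_M = (69 − 67) = 2.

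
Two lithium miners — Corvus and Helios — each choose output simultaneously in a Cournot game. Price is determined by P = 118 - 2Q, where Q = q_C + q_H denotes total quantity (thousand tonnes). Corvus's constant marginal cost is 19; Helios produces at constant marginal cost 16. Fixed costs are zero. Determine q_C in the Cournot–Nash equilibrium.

16

Corvus's profit: π_C = (118 - 2Q)q_C - (19q_C). Setting ∂π_C/∂q_C = 0: 99 - 4q_C - 2(q_H) = 0.
Helios's first-order condition: 102 - 4q_H - 2(q_C) = 0.
Rearranging gives the reaction functions q_C = (99 - 2q_H)/4 and q_H = (102 - 2q_C)/4.
Substituting one into the other gives q_C = 16 and q_H = 35/2.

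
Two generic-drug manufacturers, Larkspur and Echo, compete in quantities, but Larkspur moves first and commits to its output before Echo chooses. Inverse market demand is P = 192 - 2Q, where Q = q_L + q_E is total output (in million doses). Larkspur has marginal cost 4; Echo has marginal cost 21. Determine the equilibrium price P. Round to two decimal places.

Solve by backward induction. Given q_L, the follower Echo maximises π_E = (192 - 2q_L - 2q_E)q_E - 21q_E.
∂π_E/∂q_E = 171 - 2q_L - 4q_E = 0 gives the reaction function q_E = (171 - 2q_L)/4.
Larkspur substitutes q_E(q_L) into its own profit: π_L = q_L(192 - 2q_L - (171 - 2q_L)/2) - 4q_L = (213/2 - q_L)q_L - 4q_L.
The leader's first-order condition 205/2 - 2q_L = 0 yields q_L = 205/4.
Then q_E = (171 - 2·(205/4))/4 = 137/8.
Total output Q = 547/8, so price P = 192 - 2·(547/8) = 221/4.

55.25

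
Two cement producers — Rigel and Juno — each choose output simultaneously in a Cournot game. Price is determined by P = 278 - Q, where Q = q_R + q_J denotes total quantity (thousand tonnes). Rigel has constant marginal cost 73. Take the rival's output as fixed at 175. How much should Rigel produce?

15

With the rival's output fixed at 175, Rigel's profit is π_R = (278 - 175 - q_R)q_R - (73q_R) = (103 - q_R)q_R - (73q_R).
∂π_R/∂q_R = 30 - 2q_R = 0, so q_R = 15.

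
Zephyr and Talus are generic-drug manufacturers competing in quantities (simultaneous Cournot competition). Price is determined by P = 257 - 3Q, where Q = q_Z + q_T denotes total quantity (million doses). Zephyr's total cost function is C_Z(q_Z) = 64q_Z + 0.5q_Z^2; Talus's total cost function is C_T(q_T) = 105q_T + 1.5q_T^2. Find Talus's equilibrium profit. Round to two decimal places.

Zephyr's profit: π_Z = (257 - 3Q)q_Z - (64q_Z + (1/2)q_Z²). Setting ∂π_Z/∂q_Z = 0: 193 - 7q_Z - 3(q_T) = 0.
Talus's profit: π_T = (257 - 3Q)q_T - (105q_T + (3/2)q_T²). Setting ∂π_T/∂q_T = 0: 152 - 9q_T - 3(q_Z) = 0.
Best responses: q_Z = (193 - 3q_T)/7, q_T = (152 - 3q_Z)/9.
Substituting one into the other gives q_Z = 427/18 and q_T = 485/54.
Price P = 257 - 3·(883/27) = 1430/9.
Talus's profit: (1430/9)·(485/54) - 105·(485/54) - (3/2)(485/54)² = 363.0015.

363.00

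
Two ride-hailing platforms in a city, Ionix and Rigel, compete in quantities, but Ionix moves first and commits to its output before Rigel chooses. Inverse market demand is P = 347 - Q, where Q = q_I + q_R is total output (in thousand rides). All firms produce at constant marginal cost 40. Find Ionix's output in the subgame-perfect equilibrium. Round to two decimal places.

The follower Rigel best-responds to any q_I: π_R = (347 - Q)q_R - 40q_R.
∂π_R/∂q_R = 307 - q_I - 2q_R = 0 gives the reaction function q_R = (307 - q_I)/2.
Ionix substitutes q_R(q_I) into its own profit: π_I = q_I(347 - q_I - (307 - q_I)/2) - 40q_I = (387/2 - (1/2)q_I)q_I - 40q_I.
Leader FOC: 307/2 - q_I = 0, so q_I = 307/2.
Then q_R = (307 - 307/2)/2 = 307/4.

153.50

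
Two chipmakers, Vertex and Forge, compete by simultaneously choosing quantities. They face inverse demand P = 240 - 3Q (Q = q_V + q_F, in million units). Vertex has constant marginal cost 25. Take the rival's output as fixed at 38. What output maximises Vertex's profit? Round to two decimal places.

With the rival's output fixed at 38, Vertex's profit is π_V = (240 - 3·38 - 3q_V)q_V - (25q_V) = (126 - 3q_V)q_V - (25q_V).
∂π_V/∂q_V = 101 - 6q_V = 0, so q_V = 101/6.

16.83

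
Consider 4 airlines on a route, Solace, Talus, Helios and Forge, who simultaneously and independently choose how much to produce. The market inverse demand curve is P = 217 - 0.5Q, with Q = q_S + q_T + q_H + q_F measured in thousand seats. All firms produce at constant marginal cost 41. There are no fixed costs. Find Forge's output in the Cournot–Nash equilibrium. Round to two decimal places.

A representative firm's profit is π_i = q_i(217 - 0.5Q) - 41q_i.
First-order condition (treating rivals' output as given): 176 - q_i - (1/2)·Σ_{j≠i} q_j = 0.
With identical firms every q_j equals q_i, so Σ_{j≠i} q_j = 3q_i and 176 = (5/2)q_i, giving q_i = 352/5.

70.40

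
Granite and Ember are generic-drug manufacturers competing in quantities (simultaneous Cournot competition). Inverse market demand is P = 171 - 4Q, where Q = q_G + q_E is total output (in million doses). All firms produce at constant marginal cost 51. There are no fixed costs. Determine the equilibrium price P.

A representative firm's profit is π_i = q_i(171 - 4Q) - 51q_i.
First-order condition (treating rivals' output as given): 120 - 8q_i - 4q_j = 0.
By symmetry each firm produces the same amount; substituting q_j = q_i yields q_i = 120/12 = 10.
Total output Q = 20, so price P = 171 - 4·20 = 91.

91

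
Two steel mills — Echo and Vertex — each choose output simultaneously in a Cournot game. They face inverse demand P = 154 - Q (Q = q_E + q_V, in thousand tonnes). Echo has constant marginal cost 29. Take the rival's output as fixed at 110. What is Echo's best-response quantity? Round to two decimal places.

With the rival's output fixed at 110, Echo's profit is π_E = (154 - 110 - q_E)q_E - (29q_E) = (44 - q_E)q_E - (29q_E).
∂π_E/∂q_E = 15 - 2q_E = 0, so q_E = 15/2.

7.50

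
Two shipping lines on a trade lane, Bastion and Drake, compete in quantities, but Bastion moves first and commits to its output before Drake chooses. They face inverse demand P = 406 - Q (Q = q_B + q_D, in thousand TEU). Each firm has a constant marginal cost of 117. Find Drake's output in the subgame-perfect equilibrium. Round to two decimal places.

Solve by backward induction. Given q_B, the follower Drake maximises π_D = (406 - q_B - q_D)q_D - 117q_D.
Follower FOC: 289 - q_B - 2q_D = 0, so q_D(q_B) = (289 - q_B)/2.
Bastion substitutes q_D(q_B) into its own profit: π_B = q_B(406 - q_B - (289 - q_B)/2) - 117q_B = (523/2 - (1/2)q_B)q_B - 117q_B.
Maximising: ∂π_B/∂q_B = 289/2 - q_B = 0, giving q_B = 289/2.
Then q_D = (289 - 289/2)/2 = 289/4.

72.25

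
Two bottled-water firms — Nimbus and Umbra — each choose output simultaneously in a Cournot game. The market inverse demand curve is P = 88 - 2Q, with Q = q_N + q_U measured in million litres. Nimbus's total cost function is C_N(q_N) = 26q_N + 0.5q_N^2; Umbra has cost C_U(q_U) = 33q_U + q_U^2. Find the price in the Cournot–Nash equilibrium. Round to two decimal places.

Nimbus's profit: π_N = (88 - 2Q)q_N - (26q_N + (1/2)q_N²). Setting ∂π_N/∂q_N = 0: 62 - 5q_N - 2(q_U) = 0.
Umbra's first-order condition: 55 - 6q_U - 2(q_N) = 0.
Rearranging gives the reaction functions q_N = (62 - 2q_U)/5 and q_U = (55 - 2q_N)/6.
Solving the pair: q_N = 131/13, q_U = 151/26.
Total output Q = 413/26, so price P = 88 - 2·(413/26) = 731/13.

56.23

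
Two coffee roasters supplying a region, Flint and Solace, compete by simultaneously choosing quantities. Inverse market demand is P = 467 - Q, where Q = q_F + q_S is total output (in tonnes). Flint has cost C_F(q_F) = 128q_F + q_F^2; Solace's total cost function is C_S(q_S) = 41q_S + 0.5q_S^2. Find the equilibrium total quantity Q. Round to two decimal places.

177.82

Flint's profit: π_F = (467 - Q)q_F - (128q_F + q_F²). Setting ∂π_F/∂q_F = 0: 339 - 4q_F - (q_S) = 0.
Solace's first-order condition: 426 - 3q_S - (q_F) = 0.
So q_F = (339 - q_S)/4 and q_S = (426 - q_F)/3.
Substituting one into the other gives q_F = 591/11 and q_S = 1365/11.
Total output Q = 591/11 + 1365/11 = 1956/11.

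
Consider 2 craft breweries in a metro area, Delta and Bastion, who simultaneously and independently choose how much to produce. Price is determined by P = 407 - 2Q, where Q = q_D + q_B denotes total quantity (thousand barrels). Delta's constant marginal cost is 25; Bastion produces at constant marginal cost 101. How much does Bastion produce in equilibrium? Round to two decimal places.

38.33

Delta's profit: π_D = (407 - 2Q)q_D - (25q_D). Setting ∂π_D/∂q_D = 0: 382 - 4q_D - 2(q_B) = 0.
Bastion's profit: π_B = (407 - 2Q)q_B - (101q_B). Setting ∂π_B/∂q_B = 0: 306 - 4q_B - 2(q_D) = 0.
Best responses: q_D = (382 - 2q_B)/4, q_B = (306 - 2q_D)/4.
Solving the pair: q_D = 229/3, q_B = 115/3.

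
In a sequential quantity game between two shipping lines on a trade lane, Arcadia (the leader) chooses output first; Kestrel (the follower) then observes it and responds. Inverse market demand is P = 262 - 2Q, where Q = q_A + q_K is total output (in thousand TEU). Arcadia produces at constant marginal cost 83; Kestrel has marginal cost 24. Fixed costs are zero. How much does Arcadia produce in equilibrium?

The follower Kestrel best-responds to any q_A: π_K = (262 - 2Q)q_K - 24q_K.
∂π_K/∂q_K = 238 - 2q_A - 4q_K = 0 gives the reaction function q_K = (238 - 2q_A)/4.
The leader anticipates this reaction. Substituting into P = 262 - 2Q gives P = 143 - q_A, so π_A = (143 - q_A)q_A - 83q_A.
Maximising: ∂π_A/∂q_A = 60 - 2q_A = 0, giving q_A = 30.
Then q_K = (238 - 2·30)/4 = 89/2.

30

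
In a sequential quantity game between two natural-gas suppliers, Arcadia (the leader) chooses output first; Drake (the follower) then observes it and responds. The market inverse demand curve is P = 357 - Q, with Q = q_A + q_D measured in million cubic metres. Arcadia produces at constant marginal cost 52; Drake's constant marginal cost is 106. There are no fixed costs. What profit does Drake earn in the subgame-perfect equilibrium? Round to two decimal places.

Solve by backward induction. Given q_A, the follower Drake maximises π_D = (357 - q_A - q_D)q_D - 106q_D.
∂π_D/∂q_D = 251 - q_A - 2q_D = 0 gives the reaction function q_D = (251 - q_A)/2.
The leader anticipates this reaction. Substituting into P = 357 - Q gives P = 463/2 - (1/2)q_A, so π_A = (463/2 - (1/2)q_A)q_A - 52q_A.
Maximising: ∂π_A/∂q_A = 359/2 - q_A = 0, giving q_A = 359/2.
Then q_D = (251 - 359/2)/2 = 143/4.
Price P = 357 - 861/4 = 567/4.
Drake's profit: (567/4 - 106)·(143/4) = 1278.0625.

1278.06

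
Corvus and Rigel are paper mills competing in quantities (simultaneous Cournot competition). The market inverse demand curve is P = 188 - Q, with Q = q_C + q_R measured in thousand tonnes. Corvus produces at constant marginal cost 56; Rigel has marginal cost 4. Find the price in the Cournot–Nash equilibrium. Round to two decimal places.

Corvus's profit: π_C = (188 - Q)q_C - (56q_C). Setting ∂π_C/∂q_C = 0: 132 - 2q_C - (q_R) = 0.
Rigel's profit: π_R = (188 - Q)q_R - (4q_R). Setting ∂π_R/∂q_R = 0: 184 - 2q_R - (q_C) = 0.
Best responses: q_C = (132 - q_R)/2, q_R = (184 - q_C)/2.
Solving the pair: q_C = 80/3, q_R = 236/3.
Total output Q = 316/3, so price P = 188 - 316/3 = 248/3.

82.67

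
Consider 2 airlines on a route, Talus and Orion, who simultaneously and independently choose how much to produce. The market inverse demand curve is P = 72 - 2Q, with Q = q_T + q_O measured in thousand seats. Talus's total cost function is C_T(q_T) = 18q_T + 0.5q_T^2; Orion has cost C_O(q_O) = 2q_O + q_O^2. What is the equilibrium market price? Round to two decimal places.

39.23

Talus's profit: π_T = (72 - 2Q)q_T - (18q_T + (1/2)q_T²). Setting ∂π_T/∂q_T = 0: 54 - 5q_T - 2(q_O) = 0.
Orion's first-order condition: 70 - 6q_O - 2(q_T) = 0.
Best responses: q_T = (54 - 2q_O)/5, q_O = (70 - 2q_T)/6.
Substituting one into the other gives q_T = 92/13 and q_O = 121/13.
Total output Q = 213/13, so price P = 72 - 2·(213/13) = 510/13.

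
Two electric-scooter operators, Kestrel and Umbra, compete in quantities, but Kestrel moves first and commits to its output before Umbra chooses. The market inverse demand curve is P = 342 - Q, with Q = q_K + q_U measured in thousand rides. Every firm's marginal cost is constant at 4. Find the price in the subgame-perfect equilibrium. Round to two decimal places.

The follower Umbra best-responds to any q_K: π_U = (342 - Q)q_U - 4q_U.
∂π_U/∂q_U = 338 - q_K - 2q_U = 0 gives the reaction function q_U = (338 - q_K)/2.
The leader anticipates this reaction. Substituting into P = 342 - Q gives P = 173 - (1/2)q_K, so π_K = (173 - (1/2)q_K)q_K - 4q_K.
The leader's first-order condition 169 - q_K = 0 yields q_K = 169.
Then q_U = (338 - 169)/2 = 169/2.
Total output Q = 507/2, so price P = 342 - 507/2 = 177/2.

88.50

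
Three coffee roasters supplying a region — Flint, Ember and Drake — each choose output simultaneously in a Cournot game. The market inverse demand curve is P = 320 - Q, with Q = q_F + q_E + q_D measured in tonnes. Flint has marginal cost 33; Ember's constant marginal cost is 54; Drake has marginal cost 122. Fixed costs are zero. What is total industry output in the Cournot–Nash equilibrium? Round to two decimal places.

Flint's profit: π_F = (320 - Q)q_F - (33q_F). Setting ∂π_F/∂q_F = 0: 287 - 2q_F - (q_E + q_D) = 0.
Ember's profit: π_E = (320 - Q)q_E - (54q_E). Setting ∂π_E/∂q_E = 0: 266 - 2q_E - (q_F + q_D) = 0.
Drake's profit: π_D = (320 - Q)q_D - (122q_D). Setting ∂π_D/∂q_D = 0: 198 - 2q_D - (q_F + q_E) = 0.
Summing all 3 equations gives 751 − 4Q = 0, hence Q = 751/4.
Back-substituting: q_F = (287 − 751/4) = 397/4, q_E = (266 − 751/4) = 313/4, q_D = (198 − 751/4) = 41/4.
Total output Q = 397/4 + 313/4 + 41/4 = 751/4.

187.75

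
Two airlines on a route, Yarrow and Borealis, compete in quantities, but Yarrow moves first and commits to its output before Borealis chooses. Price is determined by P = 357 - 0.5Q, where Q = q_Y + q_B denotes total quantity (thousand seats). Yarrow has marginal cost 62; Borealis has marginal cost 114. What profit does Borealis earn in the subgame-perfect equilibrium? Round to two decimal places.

2415.13

Solve by backward induction. Given q_Y, the follower Borealis maximises π_B = (357 - (1/2)q_Y - (1/2)q_B)q_B - 114q_B.
Follower FOC: 243 - (1/2)q_Y - q_B = 0, so q_B(q_Y) = (243 - (1/2)q_Y).
Yarrow substitutes q_B(q_Y) into its own profit: π_Y = q_Y(357 - (1/2)q_Y - (243 - (1/2)q_Y)/2) - 62q_Y = (471/2 - (1/4)q_Y)q_Y - 62q_Y.
Leader FOC: 347/2 - (1/2)q_Y = 0, so q_Y = 347.
Then q_B = (243 - (1/2)·347) = 139/2.
Price P = 357 - (1/2)·(833/2) = 595/4.
Borealis's profit: (595/4 - 114)·(139/2) = 2415.1250.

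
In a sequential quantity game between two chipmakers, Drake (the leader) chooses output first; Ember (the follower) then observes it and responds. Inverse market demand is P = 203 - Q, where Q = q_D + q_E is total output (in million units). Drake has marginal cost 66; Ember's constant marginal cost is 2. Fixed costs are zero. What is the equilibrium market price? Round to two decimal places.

84.25

Solve by backward induction. Given q_D, the follower Ember maximises π_E = (203 - q_D - q_E)q_E - 2q_E.
Setting the follower's marginal profit to zero, 201 - q_D - 2q_E = 0, i.e. q_E = (201 - q_D)/2.
Drake substitutes q_E(q_D) into its own profit: π_D = q_D(203 - q_D - (201 - q_D)/2) - 66q_D = (205/2 - (1/2)q_D)q_D - 66q_D.
Maximising: ∂π_D/∂q_D = 73/2 - q_D = 0, giving q_D = 73/2.
Then q_E = (201 - 73/2)/2 = 329/4.
Total output Q = 475/4, so price P = 203 - 475/4 = 337/4.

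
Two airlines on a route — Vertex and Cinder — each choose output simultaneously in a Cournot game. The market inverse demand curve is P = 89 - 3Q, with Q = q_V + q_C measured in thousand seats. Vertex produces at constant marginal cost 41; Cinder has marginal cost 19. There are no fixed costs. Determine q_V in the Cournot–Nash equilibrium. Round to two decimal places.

2.89

Vertex's profit: π_V = (89 - 3Q)q_V - (41q_V). Setting ∂π_V/∂q_V = 0: 48 - 6q_V - 3(q_C) = 0.
Cinder's first-order condition: 70 - 6q_C - 3(q_V) = 0.
Best responses: q_V = (48 - 3q_C)/6, q_C = (70 - 3q_V)/6.
Solving the pair: q_V = 26/9, q_C = 92/9.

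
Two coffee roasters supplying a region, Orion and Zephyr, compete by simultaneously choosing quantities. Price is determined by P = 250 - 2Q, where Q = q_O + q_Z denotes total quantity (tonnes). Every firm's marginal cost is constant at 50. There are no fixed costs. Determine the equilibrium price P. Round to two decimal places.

A representative firm's profit is π_i = q_i(250 - 2Q) - 50q_i.
First-order condition (treating rivals' output as given): 200 - 4q_i - 2q_j = 0.
By symmetry each firm produces the same amount; substituting q_j = q_i yields q_i = 200/6 = 100/3.
Total output Q = 200/3, so price P = 250 - 2·(200/3) = 350/3.

116.67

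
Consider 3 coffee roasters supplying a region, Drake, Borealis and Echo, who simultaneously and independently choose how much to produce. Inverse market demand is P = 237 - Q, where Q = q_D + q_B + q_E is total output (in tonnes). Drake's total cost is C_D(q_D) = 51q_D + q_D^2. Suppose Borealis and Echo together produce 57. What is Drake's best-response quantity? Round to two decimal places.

With rivals' combined output fixed at 57, Drake's profit is π_D = (237 - 57 - q_D)q_D - (51q_D + q_D²) = (180 - q_D)q_D - (51q_D + q_D²).
∂π_D/∂q_D = 129 - 4q_D = 0, so q_D = 129/4.

32.25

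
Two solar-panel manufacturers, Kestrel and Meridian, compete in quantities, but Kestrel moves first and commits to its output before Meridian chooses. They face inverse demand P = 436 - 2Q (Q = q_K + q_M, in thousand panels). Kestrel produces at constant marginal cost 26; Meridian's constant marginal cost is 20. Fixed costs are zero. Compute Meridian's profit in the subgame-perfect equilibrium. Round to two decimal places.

5724.50

The follower Meridian best-responds to any q_K: π_M = (436 - 2Q)q_M - 20q_M.
∂π_M/∂q_M = 416 - 2q_K - 4q_M = 0 gives the reaction function q_M = (416 - 2q_K)/4.
Kestrel substitutes q_M(q_K) into its own profit: π_K = q_K(436 - 2q_K - (416 - 2q_K)/2) - 26q_K = (228 - q_K)q_K - 26q_K.
The leader's first-order condition 202 - 2q_K = 0 yields q_K = 101.
Then q_M = (416 - 2·101)/4 = 107/2.
Price P = 436 - 2·(309/2) = 127.
Meridian's profit: (127 - 20)·(107/2) = 5724.5000.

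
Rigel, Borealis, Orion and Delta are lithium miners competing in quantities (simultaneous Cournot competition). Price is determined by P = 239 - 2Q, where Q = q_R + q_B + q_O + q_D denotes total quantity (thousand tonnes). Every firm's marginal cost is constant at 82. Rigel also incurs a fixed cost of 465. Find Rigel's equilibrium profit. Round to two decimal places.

27.98

Each firm earns π_i = (239 - 2Q)q_i - 82q_i.
Setting ∂π_i/∂q_i = 0 with rivals' quantities fixed: 157 - 4q_i - 2·Σ_{j≠i} q_j = 0.
By symmetry each firm produces the same amount; substituting Σ_{j≠i} q_j = 3q_i yields q_i = 157/10.
Price P = 239 - 2·(314/5) = 567/5.
Rigel's profit: (567/5 - 82)·(157/10) - 465 = 1399/50.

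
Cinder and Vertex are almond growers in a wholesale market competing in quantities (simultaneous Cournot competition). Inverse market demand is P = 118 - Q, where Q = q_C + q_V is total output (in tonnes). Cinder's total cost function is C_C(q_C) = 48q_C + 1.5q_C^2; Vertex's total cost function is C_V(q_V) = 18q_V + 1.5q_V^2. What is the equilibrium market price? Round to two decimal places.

89.67

Cinder's profit: π_C = (118 - Q)q_C - (48q_C + (3/2)q_C²). Setting ∂π_C/∂q_C = 0: 70 - 5q_C - (q_V) = 0.
Vertex's profit: π_V = (118 - Q)q_V - (18q_V + (3/2)q_V²). Setting ∂π_V/∂q_V = 0: 100 - 5q_V - (q_C) = 0.
Best responses: q_C = (70 - q_V)/5, q_V = (100 - q_C)/5.
Solving the pair: q_C = 125/12, q_V = 215/12.
Total output Q = 85/3, so price P = 118 - 85/3 = 269/3.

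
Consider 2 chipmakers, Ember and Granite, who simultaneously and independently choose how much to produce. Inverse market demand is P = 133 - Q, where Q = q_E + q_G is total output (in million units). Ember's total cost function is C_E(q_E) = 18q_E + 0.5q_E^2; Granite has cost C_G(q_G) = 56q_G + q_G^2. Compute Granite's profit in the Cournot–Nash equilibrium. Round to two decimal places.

222.41

Ember's profit: π_E = (133 - Q)q_E - (18q_E + (1/2)q_E²). Setting ∂π_E/∂q_E = 0: 115 - 3q_E - (q_G) = 0.
Granite's profit: π_G = (133 - Q)q_G - (56q_G + q_G²). Setting ∂π_G/∂q_G = 0: 77 - 4q_G - (q_E) = 0.
Rearranging gives the reaction functions q_E = (115 - q_G)/3 and q_G = (77 - q_E)/4.
Substituting one into the other gives q_E = 383/11 and q_G = 116/11.
Price P = 133 - 499/11 = 964/11.
Granite's profit: (964/11)·(116/11) - 56·(116/11) - (116/11)² = 222.4132.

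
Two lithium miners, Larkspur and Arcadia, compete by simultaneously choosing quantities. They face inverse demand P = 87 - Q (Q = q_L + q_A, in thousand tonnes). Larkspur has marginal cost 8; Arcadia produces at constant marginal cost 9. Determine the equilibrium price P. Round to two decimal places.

34.67

Larkspur's profit: π_L = (87 - Q)q_L - (8q_L). Setting ∂π_L/∂q_L = 0: 79 - 2q_L - (q_A) = 0.
Arcadia's profit: π_A = (87 - Q)q_A - (9q_A). Setting ∂π_A/∂q_A = 0: 78 - 2q_A - (q_L) = 0.
Rearranging gives the reaction functions q_L = (79 - q_A)/2 and q_A = (78 - q_L)/2.
Substituting one into the other gives q_L = 80/3 and q_A = 77/3.
Total output Q = 157/3, so price P = 87 - 157/3 = 104/3.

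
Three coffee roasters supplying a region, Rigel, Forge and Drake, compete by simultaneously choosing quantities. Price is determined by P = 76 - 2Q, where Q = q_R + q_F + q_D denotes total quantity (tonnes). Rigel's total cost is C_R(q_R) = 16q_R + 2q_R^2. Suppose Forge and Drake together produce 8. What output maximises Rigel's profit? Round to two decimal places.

5.50

With rivals' combined output fixed at 8, Rigel's profit is π_R = (76 - 2·8 - 2q_R)q_R - (16q_R + 2q_R²) = (60 - 2q_R)q_R - (16q_R + 2q_R²).
∂π_R/∂q_R = 44 - 8q_R = 0, so q_R = 11/2.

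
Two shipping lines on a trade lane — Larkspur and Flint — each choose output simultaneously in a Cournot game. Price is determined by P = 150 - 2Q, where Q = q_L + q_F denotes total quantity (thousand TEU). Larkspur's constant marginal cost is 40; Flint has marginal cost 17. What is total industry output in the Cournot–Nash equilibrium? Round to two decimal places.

Larkspur's profit: π_L = (150 - 2Q)q_L - (40q_L). Setting ∂π_L/∂q_L = 0: 110 - 4q_L - 2(q_F) = 0.
Flint's profit: π_F = (150 - 2Q)q_F - (17q_F). Setting ∂π_F/∂q_F = 0: 133 - 4q_F - 2(q_L) = 0.
Rearranging gives the reaction functions q_L = (110 - 2q_F)/4 and q_F = (133 - 2q_L)/4.
Substituting one into the other gives q_L = 29/2 and q_F = 26.
Total output Q = 29/2 + 26 = 81/2.

40.50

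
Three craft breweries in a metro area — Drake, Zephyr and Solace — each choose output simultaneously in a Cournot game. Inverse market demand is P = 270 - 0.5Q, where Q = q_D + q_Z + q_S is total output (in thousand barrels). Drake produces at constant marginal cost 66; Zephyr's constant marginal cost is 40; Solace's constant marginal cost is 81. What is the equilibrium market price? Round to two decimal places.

114.25

Drake's profit: π_D = (270 - 0.5Q)q_D - (66q_D). Setting ∂π_D/∂q_D = 0: 204 - q_D - (1/2)(q_Z + q_S) = 0.
Zephyr's first-order condition: 230 - q_Z - (1/2)(q_D + q_S) = 0.
Solace's first-order condition: 189 - q_S - (1/2)(q_D + q_Z) = 0.
Adding the 3 first-order conditions: 623 − 2Q = 0, so Q = 623/2.
Back-substituting: q_D = (204 − 623/4)/(1/2) = 193/2, q_Z = (230 − 623/4)/(1/2) = 297/2, q_S = (189 − 623/4)/(1/2) = 133/2.
Total output Q = 623/2, so price P = 270 - (1/2)·(623/2) = 457/4.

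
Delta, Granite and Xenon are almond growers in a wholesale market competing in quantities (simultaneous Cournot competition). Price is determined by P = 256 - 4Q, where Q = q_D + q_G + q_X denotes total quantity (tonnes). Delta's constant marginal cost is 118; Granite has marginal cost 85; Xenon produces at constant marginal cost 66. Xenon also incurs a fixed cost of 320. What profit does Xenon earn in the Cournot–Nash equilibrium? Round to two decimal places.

Delta's profit: π_D = (256 - 4Q)q_D - (118q_D). Setting ∂π_D/∂q_D = 0: 138 - 8q_D - 4(q_G + q_X) = 0.
Granite's profit: π_G = (256 - 4Q)q_G - (85q_G). Setting ∂π_G/∂q_G = 0: 171 - 8q_G - 4(q_D + q_X) = 0.
Xenon's profit: π_X = (256 - 4Q)q_X - (66q_X). Setting ∂π_X/∂q_X = 0: 190 - 8q_X - 4(q_D + q_G) = 0.
Adding the 3 first-order conditions: 499 − 16Q = 0, so Q = 499/16.
Back-substituting: q_D = (138 − 499/4)/4 = 53/16, q_G = (171 − 499/4)/4 = 185/16, q_X = (190 − 499/4)/4 = 261/16.
Price P = 256 - 4·(499/16) = 525/4.
Xenon's profit: (525/4 - 66)·(261/16) - 320 = 744.3906.

744.39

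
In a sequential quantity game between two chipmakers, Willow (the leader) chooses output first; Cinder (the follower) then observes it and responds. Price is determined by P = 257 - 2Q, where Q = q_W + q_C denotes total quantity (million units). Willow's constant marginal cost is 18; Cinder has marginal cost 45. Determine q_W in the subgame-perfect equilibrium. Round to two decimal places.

66.50

The follower Cinder best-responds to any q_W: π_C = (257 - 2Q)q_C - 45q_C.
∂π_C/∂q_C = 212 - 2q_W - 4q_C = 0 gives the reaction function q_C = (212 - 2q_W)/4.
Willow substitutes q_C(q_W) into its own profit: π_W = q_W(257 - 2q_W - (212 - 2q_W)/2) - 18q_W = (151 - q_W)q_W - 18q_W.
Leader FOC: 133 - 2q_W = 0, so q_W = 133/2.
Then q_C = (212 - 2·(133/2))/4 = 79/4.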